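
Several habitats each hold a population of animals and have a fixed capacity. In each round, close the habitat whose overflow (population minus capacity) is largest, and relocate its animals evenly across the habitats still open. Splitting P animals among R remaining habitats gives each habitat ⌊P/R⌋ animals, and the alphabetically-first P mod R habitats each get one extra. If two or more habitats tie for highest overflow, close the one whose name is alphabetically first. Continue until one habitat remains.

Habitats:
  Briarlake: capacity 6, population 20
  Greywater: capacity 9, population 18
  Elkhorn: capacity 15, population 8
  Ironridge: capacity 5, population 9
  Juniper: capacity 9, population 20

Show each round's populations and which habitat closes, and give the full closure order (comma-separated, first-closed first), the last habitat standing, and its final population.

Round 1: Briarlake=20 Elkhorn=8 Greywater=18 Ironridge=9 Juniper=20 → close Briarlake (overflow 14)
  20÷4 = 5 each, +1 to first 0
Round 2: Elkhorn=13 Greywater=23 Ironridge=14 Juniper=25 → close Juniper (overflow 16)
  25÷3 = 8 each, +1 to first 1
Round 3: Elkhorn=22 Greywater=31 Ironridge=22 → close Greywater (overflow 22)
  31÷2 = 15 each, +1 to first 1
Round 4: Elkhorn=38 Ironridge=37 → close Ironridge (overflow 32)
  37÷1 = 37 each, +1 to first 0

Closure order: Briarlake, Juniper, Greywater, Ironridge
Last habitat: Elkhorn with 75 animals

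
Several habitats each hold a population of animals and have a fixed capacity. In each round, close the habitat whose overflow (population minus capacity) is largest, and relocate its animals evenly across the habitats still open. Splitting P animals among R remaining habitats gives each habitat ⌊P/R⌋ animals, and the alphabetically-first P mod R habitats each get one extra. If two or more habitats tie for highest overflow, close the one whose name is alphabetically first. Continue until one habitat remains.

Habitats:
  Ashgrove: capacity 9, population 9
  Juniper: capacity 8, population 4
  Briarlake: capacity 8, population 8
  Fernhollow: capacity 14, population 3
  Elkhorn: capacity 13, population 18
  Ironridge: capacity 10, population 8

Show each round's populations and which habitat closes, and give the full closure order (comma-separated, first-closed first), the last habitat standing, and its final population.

Round 1: Ashgrove=9 Briarlake=8 Elkhorn=18 Fernhollow=3 Ironridge=8 Juniper=4 → close Elkhorn (overflow 5)
  18÷5 = 3 each, +1 to first 3
Round 2: Ashgrove=13 Briarlake=12 Fernhollow=7 Ironridge=11 Juniper=7 → close Ashgrove (overflow 4)
  13÷4 = 3 each, +1 to first 1
Round 3: Briarlake=16 Fernhollow=10 Ironridge=14 Juniper=10 → close Briarlake (overflow 8)
  16÷3 = 5 each, +1 to first 1
Round 4: Fernhollow=16 Ironridge=19 Juniper=15 → close Ironridge (overflow 9)
  19÷2 = 9 each, +1 to first 1
Round 5: Fernhollow=26 Juniper=24 → close Juniper (overflow 16)
  24÷1 = 24 each, +1 to first 0

Closure order: Elkhorn, Ashgrove, Briarlake, Ironridge, Juniper
Last habitat: Fernhollow with 50 animals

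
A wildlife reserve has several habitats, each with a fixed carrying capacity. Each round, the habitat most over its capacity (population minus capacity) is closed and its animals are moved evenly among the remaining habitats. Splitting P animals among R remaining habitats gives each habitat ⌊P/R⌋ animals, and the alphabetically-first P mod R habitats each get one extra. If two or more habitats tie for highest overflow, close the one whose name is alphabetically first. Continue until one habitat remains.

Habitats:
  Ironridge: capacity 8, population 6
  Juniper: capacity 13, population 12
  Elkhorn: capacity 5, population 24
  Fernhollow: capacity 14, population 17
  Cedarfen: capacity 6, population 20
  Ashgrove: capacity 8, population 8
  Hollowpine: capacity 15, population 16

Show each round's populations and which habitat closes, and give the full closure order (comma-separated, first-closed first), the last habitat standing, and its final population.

Round 1: Ashgrove=8 Cedarfen=20 Elkhorn=24 Fernhollow=17 Hollowpine=16 Ironridge=6 Juniper=12 → close Elkhorn (overflow 19)
  24÷6 = 4 each, +1 to first 0
Round 2: Ashgrove=12 Cedarfen=24 Fernhollow=21 Hollowpine=20 Ironridge=10 Juniper=16 → close Cedarfen (overflow 18)
  24÷5 = 4 each, +1 to first 4
Round 3: Ashgrove=17 Fernhollow=26 Hollowpine=25 Ironridge=15 Juniper=20 → close Fernhollow (overflow 12)
  26÷4 = 6 each, +1 to first 2
Round 4: Ashgrove=24 Hollowpine=32 Ironridge=21 Juniper=26 → close Hollowpine (overflow 17)
  32÷3 = 10 each, +1 to first 2
Round 5: Ashgrove=35 Ironridge=32 Juniper=36 → close Ashgrove (overflow 27)
  35÷2 = 17 each, +1 to first 1
Round 6: Ironridge=50 Juniper=53 → close Ironridge (overflow 42)
  50÷1 = 50 each, +1 to first 0

Closure order: Elkhorn, Cedarfen, Fernhollow, Hollowpine, Ashgrove, Ironridge
Last habitat: Juniper with 103 animals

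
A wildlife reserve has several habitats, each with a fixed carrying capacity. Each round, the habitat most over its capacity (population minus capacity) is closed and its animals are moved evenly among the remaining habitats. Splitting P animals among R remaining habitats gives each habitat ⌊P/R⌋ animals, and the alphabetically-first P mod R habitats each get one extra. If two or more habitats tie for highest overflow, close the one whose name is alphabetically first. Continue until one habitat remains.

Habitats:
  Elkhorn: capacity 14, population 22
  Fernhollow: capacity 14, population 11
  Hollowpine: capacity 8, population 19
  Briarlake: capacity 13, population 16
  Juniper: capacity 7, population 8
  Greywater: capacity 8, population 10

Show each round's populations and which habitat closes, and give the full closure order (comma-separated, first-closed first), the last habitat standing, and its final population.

Round 1: Briarlake=16 Elkhorn=22 Fernhollow=11 Greywater=10 Hollowpine=19 Juniper=8 → close Hollowpine (overflow 11)
  19÷5 = 3 each, +1 to first 4
Round 2: Briarlake=20 Elkhorn=26 Fernhollow=15 Greywater=14 Juniper=11 → close Elkhorn (overflow 12)
  26÷4 = 6 each, +1 to first 2
Round 3: Briarlake=27 Fernhollow=22 Greywater=20 Juniper=17 → close Briarlake (overflow 14)
  27÷3 = 9 each, +1 to first 0
Round 4: Fernhollow=31 Greywater=29 Juniper=26 → close Greywater (overflow 21)
  29÷2 = 14 each, +1 to first 1
Round 5: Fernhollow=46 Juniper=40 → close Juniper (overflow 33)
  40÷1 = 40 each, +1 to first 0

Closure order: Hollowpine, Elkhorn, Briarlake, Greywater, Juniper
Last habitat: Fernhollow with 86 animals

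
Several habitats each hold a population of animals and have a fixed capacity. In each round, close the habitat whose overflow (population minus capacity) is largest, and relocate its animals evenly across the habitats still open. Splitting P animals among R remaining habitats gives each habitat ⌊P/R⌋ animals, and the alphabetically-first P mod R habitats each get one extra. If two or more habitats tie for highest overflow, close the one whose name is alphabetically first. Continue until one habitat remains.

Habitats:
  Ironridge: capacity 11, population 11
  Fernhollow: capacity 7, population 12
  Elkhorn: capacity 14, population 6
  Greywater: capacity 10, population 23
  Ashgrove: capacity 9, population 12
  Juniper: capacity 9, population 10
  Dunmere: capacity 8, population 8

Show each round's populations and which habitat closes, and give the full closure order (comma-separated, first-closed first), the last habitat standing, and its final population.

Closure order: Greywater, Fernhollow, Ashgrove, Dunmere, Ironridge, Juniper
Last habitat: Elkhorn with 82 animals

Round 1: Ashgrove=12 Dunmere=8 Elkhorn=6 Fernhollow=12 Greywater=23 Ironridge=11 Juniper=10 → close Greywater (overflow 13)
  23÷6 = 3 each, +1 to first 5
Round 2: Ashgrove=16 Dunmere=12 Elkhorn=10 Fernhollow=16 Ironridge=15 Juniper=13 → close Fernhollow (overflow 9)
  16÷5 = 3 each, +1 to first 1
Round 3: Ashgrove=20 Dunmere=15 Elkhorn=13 Ironridge=18 Juniper=16 → close Ashgrove (overflow 11)
  20÷4 = 5 each, +1 to first 0
Round 4: Dunmere=20 Elkhorn=18 Ironridge=23 Juniper=21 → close Dunmere (overflow 12)
  20÷3 = 6 each, +1 to first 2
Round 5: Elkhorn=25 Ironridge=30 Juniper=27 → close Ironridge (overflow 19)
  30÷2 = 15 each, +1 to first 0
Round 6: Elkhorn=40 Juniper=42 → close Juniper (overflow 33)
  42÷1 = 42 each, +1 to first 0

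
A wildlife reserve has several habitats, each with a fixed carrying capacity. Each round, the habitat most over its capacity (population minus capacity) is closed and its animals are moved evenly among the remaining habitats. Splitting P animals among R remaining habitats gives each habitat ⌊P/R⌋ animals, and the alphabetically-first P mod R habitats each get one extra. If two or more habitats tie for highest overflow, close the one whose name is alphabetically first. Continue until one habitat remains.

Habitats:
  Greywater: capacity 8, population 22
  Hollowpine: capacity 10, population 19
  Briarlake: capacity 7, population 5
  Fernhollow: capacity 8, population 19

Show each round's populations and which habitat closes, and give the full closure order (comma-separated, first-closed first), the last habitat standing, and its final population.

Round 1: Briarlake=5 Fernhollow=19 Greywater=22 Hollowpine=19 → close Greywater (overflow 14)
  22÷3 = 7 each, +1 to first 1
Round 2: Briarlake=13 Fernhollow=26 Hollowpine=26 → close Fernhollow (overflow 18)
  26÷2 = 13 each, +1 to first 0
Round 3: Briarlake=26 Hollowpine=39 → close Hollowpine (overflow 29)
  39÷1 = 39 each, +1 to first 0

Closure order: Greywater, Fernhollow, Hollowpine
Last habitat: Briarlake with 65 animals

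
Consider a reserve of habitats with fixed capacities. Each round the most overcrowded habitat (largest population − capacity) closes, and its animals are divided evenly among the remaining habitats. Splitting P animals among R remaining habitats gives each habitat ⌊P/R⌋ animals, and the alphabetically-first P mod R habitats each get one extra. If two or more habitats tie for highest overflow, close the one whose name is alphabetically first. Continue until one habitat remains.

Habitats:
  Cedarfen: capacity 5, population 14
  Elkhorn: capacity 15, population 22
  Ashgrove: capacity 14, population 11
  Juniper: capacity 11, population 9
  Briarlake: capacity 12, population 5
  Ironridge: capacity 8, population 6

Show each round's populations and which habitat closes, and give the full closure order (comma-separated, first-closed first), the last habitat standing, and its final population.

Round 1: Ashgrove=11 Briarlake=5 Cedarfen=14 Elkhorn=22 Ironridge=6 Juniper=9 → close Cedarfen (overflow 9)
  14÷5 = 2 each, +1 to first 4
Round 2: Ashgrove=14 Briarlake=8 Elkhorn=25 Ironridge=9 Juniper=11 → close Elkhorn (overflow 10)
  25÷4 = 6 each, +1 to first 1
Round 3: Ashgrove=21 Briarlake=14 Ironridge=15 Juniper=17 → close Ashgrove (overflow 7)
  21÷3 = 7 each, +1 to first 0
Round 4: Briarlake=21 Ironridge=22 Juniper=24 → close Ironridge (overflow 14)
  22÷2 = 11 each, +1 to first 0
Round 5: Briarlake=32 Juniper=35 → close Juniper (overflow 24)
  35÷1 = 35 each, +1 to first 0

Closure order: Cedarfen, Elkhorn, Ashgrove, Ironridge, Juniper
Last habitat: Briarlake with 67 animals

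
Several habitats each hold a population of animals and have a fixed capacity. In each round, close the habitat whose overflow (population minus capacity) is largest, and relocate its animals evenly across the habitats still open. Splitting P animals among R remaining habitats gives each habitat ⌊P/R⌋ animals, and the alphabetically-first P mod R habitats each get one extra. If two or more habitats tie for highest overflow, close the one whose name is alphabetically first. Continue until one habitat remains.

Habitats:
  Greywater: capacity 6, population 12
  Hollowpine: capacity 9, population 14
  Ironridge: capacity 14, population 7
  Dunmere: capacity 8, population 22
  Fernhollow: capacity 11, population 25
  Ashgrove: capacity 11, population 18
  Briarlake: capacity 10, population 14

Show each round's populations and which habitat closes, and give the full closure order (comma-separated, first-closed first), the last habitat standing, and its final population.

Round 1: Ashgrove=18 Briarlake=14 Dunmere=22 Fernhollow=25 Greywater=12 Hollowpine=14 Ironridge=7 → close Dunmere (overflow 14)
  22÷6 = 3 each, +1 to first 4
Round 2: Ashgrove=22 Briarlake=18 Fernhollow=29 Greywater=16 Hollowpine=17 Ironridge=10 → close Fernhollow (overflow 18)
  29÷5 = 5 each, +1 to first 4
Round 3: Ashgrove=28 Briarlake=24 Greywater=22 Hollowpine=23 Ironridge=15 → close Ashgrove (overflow 17)
  28÷4 = 7 each, +1 to first 0
Round 4: Briarlake=31 Greywater=29 Hollowpine=30 Ironridge=22 → close Greywater (overflow 23)
  29÷3 = 9 each, +1 to first 2
Round 5: Briarlake=41 Hollowpine=40 Ironridge=31 → close Briarlake (overflow 31)
  41÷2 = 20 each, +1 to first 1
Round 6: Hollowpine=61 Ironridge=51 → close Hollowpine (overflow 52)
  61÷1 = 61 each, +1 to first 0

Closure order: Dunmere, Fernhollow, Ashgrove, Greywater, Briarlake, Hollowpine
Last habitat: Ironridge with 112 animals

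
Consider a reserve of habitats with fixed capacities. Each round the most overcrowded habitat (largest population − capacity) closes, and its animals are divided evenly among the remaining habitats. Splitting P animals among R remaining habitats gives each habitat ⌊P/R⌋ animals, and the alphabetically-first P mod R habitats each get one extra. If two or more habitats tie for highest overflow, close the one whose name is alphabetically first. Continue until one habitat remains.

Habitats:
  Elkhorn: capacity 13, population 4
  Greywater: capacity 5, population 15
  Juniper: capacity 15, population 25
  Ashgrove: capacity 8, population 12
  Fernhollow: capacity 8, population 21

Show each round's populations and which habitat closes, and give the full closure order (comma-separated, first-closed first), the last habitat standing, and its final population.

Round 1: Ashgrove=12 Elkhorn=4 Fernhollow=21 Greywater=15 Juniper=25 → close Fernhollow (overflow 13)
  21÷4 = 5 each, +1 to first 1
Round 2: Ashgrove=18 Elkhorn=9 Greywater=20 Juniper=30 → close Greywater (overflow 15)
  20÷3 = 6 each, +1 to first 2
Round 3: Ashgrove=25 Elkhorn=16 Juniper=36 → close Juniper (overflow 21)
  36÷2 = 18 each, +1 to first 0
Round 4: Ashgrove=43 Elkhorn=34 → close Ashgrove (overflow 35)
  43÷1 = 43 each, +1 to first 0

Closure order: Fernhollow, Greywater, Juniper, Ashgrove
Last habitat: Elkhorn with 77 animals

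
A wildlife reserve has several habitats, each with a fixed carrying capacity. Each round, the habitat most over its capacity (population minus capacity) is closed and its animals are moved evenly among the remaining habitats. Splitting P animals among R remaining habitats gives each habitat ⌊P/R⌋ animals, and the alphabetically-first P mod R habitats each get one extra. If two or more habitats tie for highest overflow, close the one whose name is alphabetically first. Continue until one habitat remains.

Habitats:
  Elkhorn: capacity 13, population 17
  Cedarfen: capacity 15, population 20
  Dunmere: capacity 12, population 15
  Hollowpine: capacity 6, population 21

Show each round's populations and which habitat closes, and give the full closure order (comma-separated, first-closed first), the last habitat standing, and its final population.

Round 1: Cedarfen=20 Dunmere=15 Elkhorn=17 Hollowpine=21 → close Hollowpine (overflow 15)
  21÷3 = 7 each, +1 to first 0
Round 2: Cedarfen=27 Dunmere=22 Elkhorn=24 → close Cedarfen (overflow 12)
  27÷2 = 13 each, +1 to first 1
Round 3: Dunmere=36 Elkhorn=37 → close Dunmere (overflow 24)
  36÷1 = 36 each, +1 to first 0

Closure order: Hollowpine, Cedarfen, Dunmere
Last habitat: Elkhorn with 73 animals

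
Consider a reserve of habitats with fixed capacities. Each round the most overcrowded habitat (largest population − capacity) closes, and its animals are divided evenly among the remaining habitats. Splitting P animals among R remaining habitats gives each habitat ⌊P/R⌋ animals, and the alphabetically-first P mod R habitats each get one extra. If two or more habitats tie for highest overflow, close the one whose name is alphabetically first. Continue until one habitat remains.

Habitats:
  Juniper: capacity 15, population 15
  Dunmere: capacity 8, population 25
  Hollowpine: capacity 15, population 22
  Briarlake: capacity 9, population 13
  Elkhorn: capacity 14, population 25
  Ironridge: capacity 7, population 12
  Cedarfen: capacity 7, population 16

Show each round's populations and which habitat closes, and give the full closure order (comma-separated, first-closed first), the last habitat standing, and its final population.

Round 1: Briarlake=13 Cedarfen=16 Dunmere=25 Elkhorn=25 Hollowpine=22 Ironridge=12 Juniper=15 → close Dunmere (overflow 17)
  25÷6 = 4 each, +1 to first 1
Round 2: Briarlake=18 Cedarfen=20 Elkhorn=29 Hollowpine=26 Ironridge=16 Juniper=19 → close Elkhorn (overflow 15)
  29÷5 = 5 each, +1 to first 4
Round 3: Briarlake=24 Cedarfen=26 Hollowpine=32 Ironridge=22 Juniper=24 → close Cedarfen (overflow 19)
  26÷4 = 6 each, +1 to first 2
Round 4: Briarlake=31 Hollowpine=39 Ironridge=28 Juniper=30 → close Hollowpine (overflow 24)
  39÷3 = 13 each, +1 to first 0
Round 5: Briarlake=44 Ironridge=41 Juniper=43 → close Briarlake (overflow 35)
  44÷2 = 22 each, +1 to first 0
Round 6: Ironridge=63 Juniper=65 → close Ironridge (overflow 56)
  63÷1 = 63 each, +1 to first 0

Closure order: Dunmere, Elkhorn, Cedarfen, Hollowpine, Briarlake, Ironridge
Last habitat: Juniper with 128 animals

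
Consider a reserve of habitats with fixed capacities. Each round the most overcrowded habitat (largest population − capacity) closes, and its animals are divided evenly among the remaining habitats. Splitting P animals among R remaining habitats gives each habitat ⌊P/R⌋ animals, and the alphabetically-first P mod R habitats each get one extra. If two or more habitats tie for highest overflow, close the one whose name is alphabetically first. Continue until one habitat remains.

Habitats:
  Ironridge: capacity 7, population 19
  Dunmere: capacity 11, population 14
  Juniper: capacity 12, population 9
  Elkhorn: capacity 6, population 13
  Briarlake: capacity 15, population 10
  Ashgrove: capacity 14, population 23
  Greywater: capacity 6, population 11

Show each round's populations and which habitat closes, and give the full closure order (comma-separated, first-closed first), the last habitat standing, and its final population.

Round 1: Ashgrove=23 Briarlake=10 Dunmere=14 Elkhorn=13 Greywater=11 Ironridge=19 Juniper=9 → close Ironridge (overflow 12)
  19÷6 = 3 each, +1 to first 1
Round 2: Ashgrove=27 Briarlake=13 Dunmere=17 Elkhorn=16 Greywater=14 Juniper=12 → close Ashgrove (overflow 13)
  27÷5 = 5 each, +1 to first 2
Round 3: Briarlake=19 Dunmere=23 Elkhorn=21 Greywater=19 Juniper=17 → close Elkhorn (overflow 15)
  21÷4 = 5 each, +1 to first 1
Round 4: Briarlake=25 Dunmere=28 Greywater=24 Juniper=22 → close Greywater (overflow 18)
  24÷3 = 8 each, +1 to first 0
Round 5: Briarlake=33 Dunmere=36 Juniper=30 → close Dunmere (overflow 25)
  36÷2 = 18 each, +1 to first 0
Round 6: Briarlake=51 Juniper=48 → close Briarlake (overflow 36)
  51÷1 = 51 each, +1 to first 0

Closure order: Ironridge, Ashgrove, Elkhorn, Greywater, Dunmere, Briarlake
Last habitat: Juniper with 99 animals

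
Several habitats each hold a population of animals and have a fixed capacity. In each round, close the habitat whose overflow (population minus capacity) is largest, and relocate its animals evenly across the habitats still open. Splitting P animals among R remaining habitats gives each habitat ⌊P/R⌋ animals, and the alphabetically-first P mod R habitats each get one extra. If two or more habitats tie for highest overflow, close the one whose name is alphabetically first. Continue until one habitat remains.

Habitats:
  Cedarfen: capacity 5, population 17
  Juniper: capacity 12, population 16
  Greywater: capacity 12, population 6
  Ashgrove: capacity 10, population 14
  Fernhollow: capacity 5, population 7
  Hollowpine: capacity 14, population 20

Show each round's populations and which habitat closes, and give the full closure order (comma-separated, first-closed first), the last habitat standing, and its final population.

Closure order: Cedarfen, Hollowpine, Ashgrove, Fernhollow, Juniper
Last habitat: Greywater with 80 animals

Round 1: Ashgrove=14 Cedarfen=17 Fernhollow=7 Greywater=6 Hollowpine=20 Juniper=16 → close Cedarfen (overflow 12)
  17÷5 = 3 each, +1 to first 2
Round 2: Ashgrove=18 Fernhollow=11 Greywater=9 Hollowpine=23 Juniper=19 → close Hollowpine (overflow 9)
  23÷4 = 5 each, +1 to first 3
Round 3: Ashgrove=24 Fernhollow=17 Greywater=15 Juniper=24 → close Ashgrove (overflow 14)
  24÷3 = 8 each, +1 to first 0
Round 4: Fernhollow=25 Greywater=23 Juniper=32 → close Fernhollow (overflow 20)
  25÷2 = 12 each, +1 to first 1
Round 5: Greywater=36 Juniper=44 → close Juniper (overflow 32)
  44÷1 = 44 each, +1 to first 0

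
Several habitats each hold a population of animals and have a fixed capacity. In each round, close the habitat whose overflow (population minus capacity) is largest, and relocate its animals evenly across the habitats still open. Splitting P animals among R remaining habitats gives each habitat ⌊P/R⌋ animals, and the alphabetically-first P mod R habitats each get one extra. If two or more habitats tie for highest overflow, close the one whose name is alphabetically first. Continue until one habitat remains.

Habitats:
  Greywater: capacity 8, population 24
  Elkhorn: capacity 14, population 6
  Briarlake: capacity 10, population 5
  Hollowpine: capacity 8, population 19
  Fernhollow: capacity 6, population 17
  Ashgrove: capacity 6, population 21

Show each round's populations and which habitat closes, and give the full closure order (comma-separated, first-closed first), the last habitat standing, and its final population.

Closure order: Greywater, Ashgrove, Fernhollow, Hollowpine, Briarlake
Last habitat: Elkhorn with 92 animals

Round 1: Ashgrove=21 Briarlake=5 Elkhorn=6 Fernhollow=17 Greywater=24 Hollowpine=19 → close Greywater (overflow 16)
  24÷5 = 4 each, +1 to first 4
Round 2: Ashgrove=26 Briarlake=10 Elkhorn=11 Fernhollow=22 Hollowpine=23 → close Ashgrove (overflow 20)
  26÷4 = 6 each, +1 to first 2
Round 3: Briarlake=17 Elkhorn=18 Fernhollow=28 Hollowpine=29 → close Fernhollow (overflow 22)
  28÷3 = 9 each, +1 to first 1
Round 4: Briarlake=27 Elkhorn=27 Hollowpine=38 → close Hollowpine (overflow 30)
  38÷2 = 19 each, +1 to first 0
Round 5: Briarlake=46 Elkhorn=46 → close Briarlake (overflow 36)
  46÷1 = 46 each, +1 to first 0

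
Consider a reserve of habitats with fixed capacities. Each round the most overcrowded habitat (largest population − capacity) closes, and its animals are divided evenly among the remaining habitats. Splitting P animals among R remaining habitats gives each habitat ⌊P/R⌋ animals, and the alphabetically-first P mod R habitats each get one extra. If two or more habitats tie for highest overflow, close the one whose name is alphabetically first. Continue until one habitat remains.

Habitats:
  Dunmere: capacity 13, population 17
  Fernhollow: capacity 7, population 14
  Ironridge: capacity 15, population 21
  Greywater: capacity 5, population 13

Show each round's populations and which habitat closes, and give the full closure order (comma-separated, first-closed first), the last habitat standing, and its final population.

Closure order: Greywater, Fernhollow, Ironridge
Last habitat: Dunmere with 65 animals

Round 1: Dunmere=17 Fernhollow=14 Greywater=13 Ironridge=21 → close Greywater (overflow 8)
  13÷3 = 4 each, +1 to first 1
Round 2: Dunmere=22 Fernhollow=18 Ironridge=25 → close Fernhollow (overflow 11)
  18÷2 = 9 each, +1 to first 0
Round 3: Dunmere=31 Ironridge=34 → close Ironridge (overflow 19)
  34÷1 = 34 each, +1 to first 0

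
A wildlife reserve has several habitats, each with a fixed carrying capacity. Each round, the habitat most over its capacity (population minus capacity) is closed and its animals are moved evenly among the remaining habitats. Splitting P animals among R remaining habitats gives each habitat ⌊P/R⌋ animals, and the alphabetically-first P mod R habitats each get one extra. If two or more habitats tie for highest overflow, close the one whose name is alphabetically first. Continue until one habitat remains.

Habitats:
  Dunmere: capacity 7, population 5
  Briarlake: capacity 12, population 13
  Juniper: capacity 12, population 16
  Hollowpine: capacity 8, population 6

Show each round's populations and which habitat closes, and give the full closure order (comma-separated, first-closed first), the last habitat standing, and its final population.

Closure order: Juniper, Briarlake, Dunmere
Last habitat: Hollowpine with 40 animals

Round 1: Briarlake=13 Dunmere=5 Hollowpine=6 Juniper=16 → close Juniper (overflow 4)
  16÷3 = 5 each, +1 to first 1
Round 2: Briarlake=19 Dunmere=10 Hollowpine=11 → close Briarlake (overflow 7)
  19÷2 = 9 each, +1 to first 1
Round 3: Dunmere=20 Hollowpine=20 → close Dunmere (overflow 13)
  20÷1 = 20 each, +1 to first 0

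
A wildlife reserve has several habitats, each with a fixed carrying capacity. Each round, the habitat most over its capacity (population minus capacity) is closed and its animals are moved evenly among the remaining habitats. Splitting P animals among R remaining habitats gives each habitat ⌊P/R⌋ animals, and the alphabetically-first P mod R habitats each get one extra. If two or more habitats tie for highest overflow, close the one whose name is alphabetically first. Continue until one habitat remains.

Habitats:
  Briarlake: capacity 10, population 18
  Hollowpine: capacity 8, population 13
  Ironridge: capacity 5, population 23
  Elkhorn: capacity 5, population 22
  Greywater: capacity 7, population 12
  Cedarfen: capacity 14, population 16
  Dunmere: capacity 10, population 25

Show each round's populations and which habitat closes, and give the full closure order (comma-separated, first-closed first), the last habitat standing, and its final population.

Round 1: Briarlake=18 Cedarfen=16 Dunmere=25 Elkhorn=22 Greywater=12 Hollowpine=13 Ironridge=23 → close Ironridge (overflow 18)
  23÷6 = 3 each, +1 to first 5
Round 2: Briarlake=22 Cedarfen=20 Dunmere=29 Elkhorn=26 Greywater=16 Hollowpine=16 → close Elkhorn (overflow 21)
  26÷5 = 5 each, +1 to first 1
Round 3: Briarlake=28 Cedarfen=25 Dunmere=34 Greywater=21 Hollowpine=21 → close Dunmere (overflow 24)
  34÷4 = 8 each, +1 to first 2
Round 4: Briarlake=37 Cedarfen=34 Greywater=29 Hollowpine=29 → close Briarlake (overflow 27)
  37÷3 = 12 each, +1 to first 1
Round 5: Cedarfen=47 Greywater=41 Hollowpine=41 → close Greywater (overflow 34)
  41÷2 = 20 each, +1 to first 1
Round 6: Cedarfen=68 Hollowpine=61 → close Cedarfen (overflow 54)
  68÷1 = 68 each, +1 to first 0

Closure order: Ironridge, Elkhorn, Dunmere, Briarlake, Greywater, Cedarfen
Last habitat: Hollowpine with 129 animals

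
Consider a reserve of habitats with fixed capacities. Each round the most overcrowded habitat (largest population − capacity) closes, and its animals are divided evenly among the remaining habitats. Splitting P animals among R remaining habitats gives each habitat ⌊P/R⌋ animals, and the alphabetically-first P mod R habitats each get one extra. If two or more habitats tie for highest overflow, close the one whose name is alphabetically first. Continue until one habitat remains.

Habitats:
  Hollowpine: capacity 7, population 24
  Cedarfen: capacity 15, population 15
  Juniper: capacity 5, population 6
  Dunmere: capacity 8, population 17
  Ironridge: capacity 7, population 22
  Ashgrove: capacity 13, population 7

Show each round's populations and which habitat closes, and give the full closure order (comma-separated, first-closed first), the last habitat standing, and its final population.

Round 1: Ashgrove=7 Cedarfen=15 Dunmere=17 Hollowpine=24 Ironridge=22 Juniper=6 → close Hollowpine (overflow 17)
  24÷5 = 4 each, +1 to first 4
Round 2: Ashgrove=12 Cedarfen=20 Dunmere=22 Ironridge=27 Juniper=10 → close Ironridge (overflow 20)
  27÷4 = 6 each, +1 to first 3
Round 3: Ashgrove=19 Cedarfen=27 Dunmere=29 Juniper=16 → close Dunmere (overflow 21)
  29÷3 = 9 each, +1 to first 2
Round 4: Ashgrove=29 Cedarfen=37 Juniper=25 → close Cedarfen (overflow 22)
  37÷2 = 18 each, +1 to first 1
Round 5: Ashgrove=48 Juniper=43 → close Juniper (overflow 38)
  43÷1 = 43 each, +1 to first 0

Closure order: Hollowpine, Ironridge, Dunmere, Cedarfen, Juniper
Last habitat: Ashgrove with 91 animals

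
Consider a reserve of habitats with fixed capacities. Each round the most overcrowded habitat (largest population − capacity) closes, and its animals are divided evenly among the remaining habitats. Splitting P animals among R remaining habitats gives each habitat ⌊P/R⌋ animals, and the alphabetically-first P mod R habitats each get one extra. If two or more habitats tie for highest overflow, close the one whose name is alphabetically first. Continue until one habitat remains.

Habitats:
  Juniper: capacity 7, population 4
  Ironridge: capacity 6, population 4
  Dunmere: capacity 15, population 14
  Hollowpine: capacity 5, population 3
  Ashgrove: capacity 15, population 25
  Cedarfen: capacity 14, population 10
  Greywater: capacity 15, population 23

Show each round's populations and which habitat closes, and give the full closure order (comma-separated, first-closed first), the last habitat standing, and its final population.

Closure order: Ashgrove, Greywater, Dunmere, Cedarfen, Hollowpine, Ironridge
Last habitat: Juniper with 83 animals

Round 1: Ashgrove=25 Cedarfen=10 Dunmere=14 Greywater=23 Hollowpine=3 Ironridge=4 Juniper=4 → close Ashgrove (overflow 10)
  25÷6 = 4 each, +1 to first 1
Round 2: Cedarfen=15 Dunmere=18 Greywater=27 Hollowpine=7 Ironridge=8 Juniper=8 → close Greywater (overflow 12)
  27÷5 = 5 each, +1 to first 2
Round 3: Cedarfen=21 Dunmere=24 Hollowpine=12 Ironridge=13 Juniper=13 → close Dunmere (overflow 9)
  24÷4 = 6 each, +1 to first 0
Round 4: Cedarfen=27 Hollowpine=18 Ironridge=19 Juniper=19 → close Cedarfen (overflow 13)
  27÷3 = 9 each, +1 to first 0
Round 5: Hollowpine=27 Ironridge=28 Juniper=28 → close Hollowpine (overflow 22)
  27÷2 = 13 each, +1 to first 1
Round 6: Ironridge=42 Juniper=41 → close Ironridge (overflow 36)
  42÷1 = 42 each, +1 to first 0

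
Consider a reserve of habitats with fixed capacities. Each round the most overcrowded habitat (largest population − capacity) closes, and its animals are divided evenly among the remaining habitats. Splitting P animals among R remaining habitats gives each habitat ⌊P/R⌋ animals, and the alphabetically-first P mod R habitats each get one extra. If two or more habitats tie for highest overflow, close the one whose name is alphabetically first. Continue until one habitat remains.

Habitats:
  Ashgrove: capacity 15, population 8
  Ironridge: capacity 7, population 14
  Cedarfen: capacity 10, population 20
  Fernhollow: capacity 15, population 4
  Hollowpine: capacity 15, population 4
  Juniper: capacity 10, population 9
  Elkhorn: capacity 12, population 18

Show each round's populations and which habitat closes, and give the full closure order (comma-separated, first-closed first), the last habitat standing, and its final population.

Closure order: Cedarfen, Elkhorn, Ironridge, Juniper, Ashgrove, Fernhollow
Last habitat: Hollowpine with 77 animals

Round 1: Ashgrove=8 Cedarfen=20 Elkhorn=18 Fernhollow=4 Hollowpine=4 Ironridge=14 Juniper=9 → close Cedarfen (overflow 10)
  20÷6 = 3 each, +1 to first 2
Round 2: Ashgrove=12 Elkhorn=22 Fernhollow=7 Hollowpine=7 Ironridge=17 Juniper=12 → close Elkhorn (overflow 10)
  22÷5 = 4 each, +1 to first 2
Round 3: Ashgrove=17 Fernhollow=12 Hollowpine=11 Ironridge=21 Juniper=16 → close Ironridge (overflow 14)
  21÷4 = 5 each, +1 to first 1
Round 4: Ashgrove=23 Fernhollow=17 Hollowpine=16 Juniper=21 → close Juniper (overflow 11)
  21÷3 = 7 each, +1 to first 0
Round 5: Ashgrove=30 Fernhollow=24 Hollowpine=23 → close Ashgrove (overflow 15)
  30÷2 = 15 each, +1 to first 0
Round 6: Fernhollow=39 Hollowpine=38 → close Fernhollow (overflow 24)
  39÷1 = 39 each, +1 to first 0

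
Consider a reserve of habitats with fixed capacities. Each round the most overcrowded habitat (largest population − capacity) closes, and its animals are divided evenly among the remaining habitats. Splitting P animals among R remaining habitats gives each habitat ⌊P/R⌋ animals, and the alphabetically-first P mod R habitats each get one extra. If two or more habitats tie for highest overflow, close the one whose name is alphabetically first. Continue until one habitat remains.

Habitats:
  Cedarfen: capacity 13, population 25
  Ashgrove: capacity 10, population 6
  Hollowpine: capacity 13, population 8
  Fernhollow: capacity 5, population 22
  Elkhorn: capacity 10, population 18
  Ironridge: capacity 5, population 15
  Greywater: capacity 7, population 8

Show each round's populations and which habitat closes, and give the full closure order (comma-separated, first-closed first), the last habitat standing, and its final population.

Closure order: Fernhollow, Cedarfen, Elkhorn, Ironridge, Greywater, Ashgrove
Last habitat: Hollowpine with 102 animals

Round 1: Ashgrove=6 Cedarfen=25 Elkhorn=18 Fernhollow=22 Greywater=8 Hollowpine=8 Ironridge=15 → close Fernhollow (overflow 17)
  22÷6 = 3 each, +1 to first 4
Round 2: Ashgrove=10 Cedarfen=29 Elkhorn=22 Greywater=12 Hollowpine=11 Ironridge=18 → close Cedarfen (overflow 16)
  29÷5 = 5 each, +1 to first 4
Round 3: Ashgrove=16 Elkhorn=28 Greywater=18 Hollowpine=17 Ironridge=23 → close Elkhorn (overflow 18)
  28÷4 = 7 each, +1 to first 0
Round 4: Ashgrove=23 Greywater=25 Hollowpine=24 Ironridge=30 → close Ironridge (overflow 25)
  30÷3 = 10 each, +1 to first 0
Round 5: Ashgrove=33 Greywater=35 Hollowpine=34 → close Greywater (overflow 28)
  35÷2 = 17 each, +1 to first 1
Round 6: Ashgrove=51 Hollowpine=51 → close Ashgrove (overflow 41)
  51÷1 = 51 each, +1 to first 0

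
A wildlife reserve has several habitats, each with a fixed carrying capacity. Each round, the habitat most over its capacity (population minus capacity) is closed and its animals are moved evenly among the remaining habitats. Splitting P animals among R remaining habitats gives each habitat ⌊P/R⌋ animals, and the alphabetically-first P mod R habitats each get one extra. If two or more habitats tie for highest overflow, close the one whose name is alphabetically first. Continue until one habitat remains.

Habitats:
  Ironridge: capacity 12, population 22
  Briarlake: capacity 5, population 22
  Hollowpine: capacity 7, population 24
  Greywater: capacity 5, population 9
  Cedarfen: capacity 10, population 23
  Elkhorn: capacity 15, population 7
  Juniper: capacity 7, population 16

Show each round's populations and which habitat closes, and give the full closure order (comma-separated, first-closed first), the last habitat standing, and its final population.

Closure order: Briarlake, Hollowpine, Cedarfen, Ironridge, Juniper, Greywater
Last habitat: Elkhorn with 123 animals

Round 1: Briarlake=22 Cedarfen=23 Elkhorn=7 Greywater=9 Hollowpine=24 Ironridge=22 Juniper=16 → close Briarlake (overflow 17)
  22÷6 = 3 each, +1 to first 4
Round 2: Cedarfen=27 Elkhorn=11 Greywater=13 Hollowpine=28 Ironridge=25 Juniper=19 → close Hollowpine (overflow 21)
  28÷5 = 5 each, +1 to first 3
Round 3: Cedarfen=33 Elkhorn=17 Greywater=19 Ironridge=30 Juniper=24 → close Cedarfen (overflow 23)
  33÷4 = 8 each, +1 to first 1
Round 4: Elkhorn=26 Greywater=27 Ironridge=38 Juniper=32 → close Ironridge (overflow 26)
  38÷3 = 12 each, +1 to first 2
Round 5: Elkhorn=39 Greywater=40 Juniper=44 → close Juniper (overflow 37)
  44÷2 = 22 each, +1 to first 0
Round 6: Elkhorn=61 Greywater=62 → close Greywater (overflow 57)
  62÷1 = 62 each, +1 to first 0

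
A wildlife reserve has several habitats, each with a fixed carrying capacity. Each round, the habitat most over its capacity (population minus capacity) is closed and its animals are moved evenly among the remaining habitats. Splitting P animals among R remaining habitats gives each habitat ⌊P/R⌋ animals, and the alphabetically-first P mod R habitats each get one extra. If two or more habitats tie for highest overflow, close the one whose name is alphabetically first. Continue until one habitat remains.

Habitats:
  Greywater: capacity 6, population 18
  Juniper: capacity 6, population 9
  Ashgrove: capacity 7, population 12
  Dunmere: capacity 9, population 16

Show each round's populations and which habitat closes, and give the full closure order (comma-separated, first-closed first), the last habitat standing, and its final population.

Round 1: Ashgrove=12 Dunmere=16 Greywater=18 Juniper=9 → close Greywater (overflow 12)
  18÷3 = 6 each, +1 to first 0
Round 2: Ashgrove=18 Dunmere=22 Juniper=15 → close Dunmere (overflow 13)
  22÷2 = 11 each, +1 to first 0
Round 3: Ashgrove=29 Juniper=26 → close Ashgrove (overflow 22)
  29÷1 = 29 each, +1 to first 0

Closure order: Greywater, Dunmere, Ashgrove
Last habitat: Juniper with 55 animals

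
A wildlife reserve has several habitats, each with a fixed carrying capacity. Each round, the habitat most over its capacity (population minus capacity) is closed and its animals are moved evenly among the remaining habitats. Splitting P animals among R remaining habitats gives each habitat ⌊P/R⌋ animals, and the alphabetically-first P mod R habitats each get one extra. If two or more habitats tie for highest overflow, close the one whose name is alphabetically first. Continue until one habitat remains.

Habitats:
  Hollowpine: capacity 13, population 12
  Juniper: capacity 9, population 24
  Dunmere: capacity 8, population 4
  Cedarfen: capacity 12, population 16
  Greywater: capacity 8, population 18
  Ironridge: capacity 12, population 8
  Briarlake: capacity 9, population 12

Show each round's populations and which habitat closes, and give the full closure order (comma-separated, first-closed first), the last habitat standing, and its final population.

Round 1: Briarlake=12 Cedarfen=16 Dunmere=4 Greywater=18 Hollowpine=12 Ironridge=8 Juniper=24 → close Juniper (overflow 15)
  24÷6 = 4 each, +1 to first 0
Round 2: Briarlake=16 Cedarfen=20 Dunmere=8 Greywater=22 Hollowpine=16 Ironridge=12 → close Greywater (overflow 14)
  22÷5 = 4 each, +1 to first 2
Round 3: Briarlake=21 Cedarfen=25 Dunmere=12 Hollowpine=20 Ironridge=16 → close Cedarfen (overflow 13)
  25÷4 = 6 each, +1 to first 1
Round 4: Briarlake=28 Dunmere=18 Hollowpine=26 Ironridge=22 → close Briarlake (overflow 19)
  28÷3 = 9 each, +1 to first 1
Round 5: Dunmere=28 Hollowpine=35 Ironridge=31 → close Hollowpine (overflow 22)
  35÷2 = 17 each, +1 to first 1
Round 6: Dunmere=46 Ironridge=48 → close Dunmere (overflow 38)
  46÷1 = 46 each, +1 to first 0

Closure order: Juniper, Greywater, Cedarfen, Briarlake, Hollowpine, Dunmere
Last habitat: Ironridge with 94 animals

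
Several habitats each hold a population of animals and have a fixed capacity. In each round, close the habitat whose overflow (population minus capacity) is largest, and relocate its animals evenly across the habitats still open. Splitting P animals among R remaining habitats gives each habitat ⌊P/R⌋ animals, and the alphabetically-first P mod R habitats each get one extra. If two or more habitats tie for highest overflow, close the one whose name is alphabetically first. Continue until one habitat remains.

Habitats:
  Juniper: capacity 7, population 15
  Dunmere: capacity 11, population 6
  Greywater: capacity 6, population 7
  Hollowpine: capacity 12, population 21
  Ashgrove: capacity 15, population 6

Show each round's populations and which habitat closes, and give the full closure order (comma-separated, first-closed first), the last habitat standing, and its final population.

Round 1: Ashgrove=6 Dunmere=6 Greywater=7 Hollowpine=21 Juniper=15 → close Hollowpine (overflow 9)
  21÷4 = 5 each, +1 to first 1
Round 2: Ashgrove=12 Dunmere=11 Greywater=12 Juniper=20 → close Juniper (overflow 13)
  20÷3 = 6 each, +1 to first 2
Round 3: Ashgrove=19 Dunmere=18 Greywater=18 → close Greywater (overflow 12)
  18÷2 = 9 each, +1 to first 0
Round 4: Ashgrove=28 Dunmere=27 → close Dunmere (overflow 16)
  27÷1 = 27 each, +1 to first 0

Closure order: Hollowpine, Juniper, Greywater, Dunmere
Last habitat: Ashgrove with 55 animals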